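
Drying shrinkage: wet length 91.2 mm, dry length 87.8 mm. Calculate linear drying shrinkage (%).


DS = (91.2 - 87.8) / 91.2 * 100 = 3.73%

3.73


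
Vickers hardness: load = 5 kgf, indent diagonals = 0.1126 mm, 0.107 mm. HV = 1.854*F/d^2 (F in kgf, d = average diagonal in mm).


d_avg = (0.1126+0.107)/2 = 0.1098 mm
HV = 1.854*5/0.1098^2 = 769

769


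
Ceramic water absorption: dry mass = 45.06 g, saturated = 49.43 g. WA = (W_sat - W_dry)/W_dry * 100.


WA = (49.43 - 45.06) / 45.06 * 100 = 9.7%

9.7


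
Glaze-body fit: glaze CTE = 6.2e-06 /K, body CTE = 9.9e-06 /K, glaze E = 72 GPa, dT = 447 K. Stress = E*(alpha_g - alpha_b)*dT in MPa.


Stress = 72*1000*(6.2e-06 - 9.9e-06)*447 = -119.1 MPa

-119.1


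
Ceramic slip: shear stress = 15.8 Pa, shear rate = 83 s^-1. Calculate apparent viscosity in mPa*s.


eta = tau/gamma * 1000 = 15.8/83 * 1000 = 190.4 mPa*s

190.4


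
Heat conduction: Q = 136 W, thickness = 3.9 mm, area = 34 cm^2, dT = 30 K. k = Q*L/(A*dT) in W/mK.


k = 136*3.9/1000/(34/10000*30) = 5.2 W/mK

5.2


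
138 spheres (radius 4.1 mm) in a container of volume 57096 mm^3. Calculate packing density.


V_sphere = 4/3*pi*4.1^3 = 288.6956 mm^3
Total V = 138*288.6956 = 39839.9928 mm^3
PD = 39839.9928 / 57096 = 0.698

0.698


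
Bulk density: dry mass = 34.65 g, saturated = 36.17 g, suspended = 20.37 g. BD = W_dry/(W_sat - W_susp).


BD = 34.65 / (36.17 - 20.37) = 34.65 / 15.8 = 2.193 g/cm^3

2.193


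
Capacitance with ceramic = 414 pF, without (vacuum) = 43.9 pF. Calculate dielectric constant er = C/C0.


er = 414 / 43.9 = 9.43

9.43


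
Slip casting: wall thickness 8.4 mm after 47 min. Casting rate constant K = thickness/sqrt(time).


K = 8.4 / sqrt(47) = 8.4 / 6.8557 = 1.225 mm/min^0.5

1.225


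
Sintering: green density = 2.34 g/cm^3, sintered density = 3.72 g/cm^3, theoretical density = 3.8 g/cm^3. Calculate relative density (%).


Relative = 3.72 / 3.8 * 100 = 97.9%

97.9


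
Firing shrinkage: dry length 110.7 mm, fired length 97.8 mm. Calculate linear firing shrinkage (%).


FS = (110.7 - 97.8) / 110.7 * 100 = 11.65%

11.65


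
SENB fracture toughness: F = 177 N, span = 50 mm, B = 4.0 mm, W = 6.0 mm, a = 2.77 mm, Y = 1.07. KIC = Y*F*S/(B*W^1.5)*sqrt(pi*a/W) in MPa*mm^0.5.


KIC = 1.07*177*50/(4.0*6.0^1.5)*sqrt(pi*2.77/6.0) = 193.99

193.99


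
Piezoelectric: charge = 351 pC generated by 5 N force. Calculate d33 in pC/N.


d33 = 351 / 5 = 70.2 pC/N

70.2


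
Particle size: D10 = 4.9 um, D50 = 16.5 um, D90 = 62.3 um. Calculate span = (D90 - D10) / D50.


Span = (62.3 - 4.9) / 16.5 = 57.4 / 16.5 = 3.479

3.479


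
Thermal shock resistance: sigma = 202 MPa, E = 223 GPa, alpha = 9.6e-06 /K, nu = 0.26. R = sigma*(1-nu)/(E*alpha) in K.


R = 202*(1-0.26)/(223*1000*9.6e-06) = 70 K

70


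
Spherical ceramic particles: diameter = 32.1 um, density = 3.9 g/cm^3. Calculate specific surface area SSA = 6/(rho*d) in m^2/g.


SSA = 6 / (3.9 * 32.1) = 0.048 m^2/g

0.048


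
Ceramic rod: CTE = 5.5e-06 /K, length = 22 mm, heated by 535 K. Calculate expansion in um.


dL = 5.5e-06 * 22 * 535 * 1000 = 64.735 um

64.735


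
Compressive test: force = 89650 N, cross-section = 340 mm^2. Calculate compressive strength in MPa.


CS = 89650 / 340 = 263.7 MPa

263.7


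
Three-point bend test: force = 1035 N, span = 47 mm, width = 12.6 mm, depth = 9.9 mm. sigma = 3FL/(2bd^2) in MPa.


sigma = 3*1035*47/(2*12.6*9.9^2) = 59.1 MPa

59.1


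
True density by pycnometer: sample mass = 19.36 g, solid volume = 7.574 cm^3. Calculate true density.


TD = 19.36 / 7.574 = 2.556 g/cm^3

2.556


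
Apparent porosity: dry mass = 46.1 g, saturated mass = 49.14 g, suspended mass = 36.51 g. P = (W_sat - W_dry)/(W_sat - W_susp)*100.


P = (49.14 - 46.1) / (49.14 - 36.51) * 100 = 3.04 / 12.63 * 100 = 24.1%

24.1


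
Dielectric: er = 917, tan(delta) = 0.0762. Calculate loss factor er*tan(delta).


Loss = 917 * 0.0762 = 69.875

69.875


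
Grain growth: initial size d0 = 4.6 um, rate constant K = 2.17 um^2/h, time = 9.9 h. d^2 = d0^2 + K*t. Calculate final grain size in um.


d^2 = 4.6^2 + 2.17*9.9 = 42.643
d = sqrt(42.643) = 6.53 um

6.53


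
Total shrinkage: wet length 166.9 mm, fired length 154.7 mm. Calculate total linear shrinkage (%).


TS = (166.9 - 154.7) / 166.9 * 100 = 7.31%

7.31


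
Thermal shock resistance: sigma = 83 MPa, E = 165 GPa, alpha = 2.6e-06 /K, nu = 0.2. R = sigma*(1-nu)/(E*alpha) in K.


R = 83*(1-0.2)/(165*1000*2.6e-06) = 155 K

155


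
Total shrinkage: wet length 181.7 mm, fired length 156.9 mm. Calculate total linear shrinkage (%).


TS = (181.7 - 156.9) / 181.7 * 100 = 13.65%

13.65


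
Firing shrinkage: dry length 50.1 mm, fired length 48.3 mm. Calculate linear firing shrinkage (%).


FS = (50.1 - 48.3) / 50.1 * 100 = 3.59%

3.59


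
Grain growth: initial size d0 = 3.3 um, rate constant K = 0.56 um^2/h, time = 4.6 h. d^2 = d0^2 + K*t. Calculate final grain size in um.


d^2 = 3.3^2 + 0.56*4.6 = 13.466
d = sqrt(13.466) = 3.67 um

3.67


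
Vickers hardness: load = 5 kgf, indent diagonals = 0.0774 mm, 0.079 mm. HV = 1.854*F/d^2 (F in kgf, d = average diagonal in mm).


d_avg = (0.0774+0.079)/2 = 0.0782 mm
HV = 1.854*5/0.0782^2 = 1516

1516


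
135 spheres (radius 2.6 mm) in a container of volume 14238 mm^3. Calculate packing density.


V_sphere = 4/3*pi*2.6^3 = 73.6222 mm^3
Total V = 135*73.6222 = 9938.997 mm^3
PD = 9938.997 / 14238 = 0.698

0.698


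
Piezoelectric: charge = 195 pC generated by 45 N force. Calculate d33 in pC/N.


d33 = 195 / 45 = 4.3 pC/N

4.3


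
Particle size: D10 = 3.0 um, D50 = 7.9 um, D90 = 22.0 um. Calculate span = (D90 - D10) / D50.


Span = (22.0 - 3.0) / 7.9 = 19.0 / 7.9 = 2.405

2.405


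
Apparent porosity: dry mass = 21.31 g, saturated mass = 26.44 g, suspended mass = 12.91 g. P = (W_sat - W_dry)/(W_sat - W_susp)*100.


P = (26.44 - 21.31) / (26.44 - 12.91) * 100 = 5.13 / 13.53 * 100 = 37.9%

37.9


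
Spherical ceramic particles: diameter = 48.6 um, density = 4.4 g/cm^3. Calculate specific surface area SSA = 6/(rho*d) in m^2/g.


SSA = 6 / (4.4 * 48.6) = 0.028 m^2/g

0.028


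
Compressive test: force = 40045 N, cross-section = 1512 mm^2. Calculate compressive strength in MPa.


CS = 40045 / 1512 = 26.5 MPa

26.5


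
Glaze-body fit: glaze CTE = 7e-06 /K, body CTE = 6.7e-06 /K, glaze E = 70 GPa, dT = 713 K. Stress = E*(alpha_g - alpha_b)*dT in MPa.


Stress = 70*1000*(7e-06 - 6.7e-06)*713 = 15.0 MPa

15.0


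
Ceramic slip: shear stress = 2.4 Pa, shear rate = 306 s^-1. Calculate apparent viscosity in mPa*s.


eta = tau/gamma * 1000 = 2.4/306 * 1000 = 7.8 mPa*s

7.8


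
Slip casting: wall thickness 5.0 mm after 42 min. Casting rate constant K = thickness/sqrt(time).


K = 5.0 / sqrt(42) = 5.0 / 6.4807 = 0.772 mm/min^0.5

0.772


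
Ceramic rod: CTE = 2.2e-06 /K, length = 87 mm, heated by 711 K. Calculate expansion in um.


dL = 2.2e-06 * 87 * 711 * 1000 = 136.085 um

136.085


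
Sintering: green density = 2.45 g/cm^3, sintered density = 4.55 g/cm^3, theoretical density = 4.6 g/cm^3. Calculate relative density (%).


Relative = 4.55 / 4.6 * 100 = 98.9%

98.9


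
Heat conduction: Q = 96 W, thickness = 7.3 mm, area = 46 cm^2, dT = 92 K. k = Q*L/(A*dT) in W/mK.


k = 96*7.3/1000/(46/10000*92) = 1.66 W/mK

1.66


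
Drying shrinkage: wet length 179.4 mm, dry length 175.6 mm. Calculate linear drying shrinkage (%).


DS = (179.4 - 175.6) / 179.4 * 100 = 2.12%

2.12


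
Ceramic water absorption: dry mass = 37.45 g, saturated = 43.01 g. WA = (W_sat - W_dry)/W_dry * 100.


WA = (43.01 - 37.45) / 37.45 * 100 = 14.85%

14.85


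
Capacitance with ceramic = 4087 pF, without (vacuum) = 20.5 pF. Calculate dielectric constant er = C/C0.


er = 4087 / 20.5 = 199.37

199.37


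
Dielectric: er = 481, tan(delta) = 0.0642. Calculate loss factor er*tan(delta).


Loss = 481 * 0.0642 = 30.88

30.88


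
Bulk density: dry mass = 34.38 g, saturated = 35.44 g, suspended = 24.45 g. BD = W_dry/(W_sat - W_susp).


BD = 34.38 / (35.44 - 24.45) = 34.38 / 10.99 = 3.128 g/cm^3

3.128


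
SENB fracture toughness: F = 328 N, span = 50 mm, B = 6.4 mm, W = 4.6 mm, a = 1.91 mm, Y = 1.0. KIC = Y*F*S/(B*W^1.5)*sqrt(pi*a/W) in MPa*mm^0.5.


KIC = 1.0*328*50/(6.4*4.6^1.5)*sqrt(pi*1.91/4.6) = 296.65

296.65


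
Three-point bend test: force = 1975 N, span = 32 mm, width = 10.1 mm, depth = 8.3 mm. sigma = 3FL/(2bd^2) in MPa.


sigma = 3*1975*32/(2*10.1*8.3^2) = 136.2 MPa

136.2


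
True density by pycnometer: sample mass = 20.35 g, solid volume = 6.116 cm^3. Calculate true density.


TD = 20.35 / 6.116 = 3.327 g/cm^3

3.327


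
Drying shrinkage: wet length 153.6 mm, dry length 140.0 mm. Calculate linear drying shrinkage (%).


DS = (153.6 - 140.0) / 153.6 * 100 = 8.85%

8.85


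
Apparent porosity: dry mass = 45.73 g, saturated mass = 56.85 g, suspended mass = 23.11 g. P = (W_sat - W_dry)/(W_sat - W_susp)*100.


P = (56.85 - 45.73) / (56.85 - 23.11) * 100 = 11.12 / 33.74 * 100 = 33.0%

33.0


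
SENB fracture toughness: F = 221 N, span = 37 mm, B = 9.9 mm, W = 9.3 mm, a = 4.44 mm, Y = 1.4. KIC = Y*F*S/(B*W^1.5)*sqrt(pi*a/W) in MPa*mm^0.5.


KIC = 1.4*221*37/(9.9*9.3^1.5)*sqrt(pi*4.44/9.3) = 49.93

49.93


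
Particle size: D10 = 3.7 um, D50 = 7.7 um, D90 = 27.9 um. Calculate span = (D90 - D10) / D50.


Span = (27.9 - 3.7) / 7.7 = 24.2 / 7.7 = 3.143

3.143


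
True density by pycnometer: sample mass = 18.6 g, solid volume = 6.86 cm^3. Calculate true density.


TD = 18.6 / 6.86 = 2.711 g/cm^3

2.711


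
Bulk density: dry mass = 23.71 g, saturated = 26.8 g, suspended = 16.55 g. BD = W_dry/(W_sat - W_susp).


BD = 23.71 / (26.8 - 16.55) = 23.71 / 10.25 = 2.313 g/cm^3

2.313


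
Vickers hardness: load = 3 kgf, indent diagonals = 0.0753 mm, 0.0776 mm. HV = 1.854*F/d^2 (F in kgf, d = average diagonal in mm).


d_avg = (0.0753+0.0776)/2 = 0.07645 mm
HV = 1.854*3/0.07645^2 = 952

952


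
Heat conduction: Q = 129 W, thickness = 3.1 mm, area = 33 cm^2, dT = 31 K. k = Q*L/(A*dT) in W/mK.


k = 129*3.1/1000/(33/10000*31) = 3.91 W/mK

3.91


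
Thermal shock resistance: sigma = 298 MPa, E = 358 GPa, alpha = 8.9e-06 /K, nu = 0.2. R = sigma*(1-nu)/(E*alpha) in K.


R = 298*(1-0.2)/(358*1000*8.9e-06) = 75 K

75


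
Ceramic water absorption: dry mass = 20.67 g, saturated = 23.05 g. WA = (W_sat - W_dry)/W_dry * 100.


WA = (23.05 - 20.67) / 20.67 * 100 = 11.51%

11.51


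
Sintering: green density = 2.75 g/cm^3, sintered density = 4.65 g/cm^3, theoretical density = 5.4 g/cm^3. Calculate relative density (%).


Relative = 4.65 / 5.4 * 100 = 86.1%

86.1


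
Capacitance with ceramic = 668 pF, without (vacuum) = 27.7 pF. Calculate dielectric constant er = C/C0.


er = 668 / 27.7 = 24.12

24.12


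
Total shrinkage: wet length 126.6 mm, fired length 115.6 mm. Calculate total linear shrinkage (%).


TS = (126.6 - 115.6) / 126.6 * 100 = 8.69%

8.69


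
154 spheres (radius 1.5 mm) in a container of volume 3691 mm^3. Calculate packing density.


V_sphere = 4/3*pi*1.5^3 = 14.1372 mm^3
Total V = 154*14.1372 = 2177.1288 mm^3
PD = 2177.1288 / 3691 = 0.59

0.59


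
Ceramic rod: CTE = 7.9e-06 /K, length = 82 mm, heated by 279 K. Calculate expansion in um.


dL = 7.9e-06 * 82 * 279 * 1000 = 180.736 um

180.736


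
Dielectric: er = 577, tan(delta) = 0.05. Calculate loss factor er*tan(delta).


Loss = 577 * 0.05 = 28.85

28.85


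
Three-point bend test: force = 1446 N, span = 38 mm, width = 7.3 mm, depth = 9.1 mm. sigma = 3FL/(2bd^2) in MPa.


sigma = 3*1446*38/(2*7.3*9.1^2) = 136.3 MPa

136.3


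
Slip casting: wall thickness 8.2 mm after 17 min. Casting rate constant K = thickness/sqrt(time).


K = 8.2 / sqrt(17) = 8.2 / 4.1231 = 1.989 mm/min^0.5

1.989


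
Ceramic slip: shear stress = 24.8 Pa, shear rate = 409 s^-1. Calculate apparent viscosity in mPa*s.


eta = tau/gamma * 1000 = 24.8/409 * 1000 = 60.6 mPa*s

60.6


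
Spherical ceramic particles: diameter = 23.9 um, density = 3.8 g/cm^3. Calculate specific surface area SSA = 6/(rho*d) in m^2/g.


SSA = 6 / (3.8 * 23.9) = 0.066 m^2/g

0.066


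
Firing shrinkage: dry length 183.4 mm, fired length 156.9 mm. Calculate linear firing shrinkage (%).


FS = (183.4 - 156.9) / 183.4 * 100 = 14.45%

14.45


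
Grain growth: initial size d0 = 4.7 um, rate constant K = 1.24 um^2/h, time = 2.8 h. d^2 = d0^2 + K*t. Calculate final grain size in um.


d^2 = 4.7^2 + 1.24*2.8 = 25.562
d = sqrt(25.562) = 5.06 um

5.06


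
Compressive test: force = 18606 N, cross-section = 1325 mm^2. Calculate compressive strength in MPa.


CS = 18606 / 1325 = 14.0 MPa

14.0


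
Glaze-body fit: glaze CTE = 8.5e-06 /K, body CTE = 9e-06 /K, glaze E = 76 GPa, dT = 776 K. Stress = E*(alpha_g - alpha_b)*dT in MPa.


Stress = 76*1000*(8.5e-06 - 9e-06)*776 = -29.5 MPa

-29.5


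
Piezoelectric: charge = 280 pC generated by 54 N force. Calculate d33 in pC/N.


d33 = 280 / 54 = 5.2 pC/N

5.2


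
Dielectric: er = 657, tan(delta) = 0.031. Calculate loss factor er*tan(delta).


Loss = 657 * 0.031 = 20.367

20.367


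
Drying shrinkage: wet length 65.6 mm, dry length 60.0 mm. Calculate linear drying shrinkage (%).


DS = (65.6 - 60.0) / 65.6 * 100 = 8.54%

8.54


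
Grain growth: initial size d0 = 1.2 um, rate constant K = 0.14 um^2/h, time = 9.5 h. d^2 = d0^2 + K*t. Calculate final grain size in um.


d^2 = 1.2^2 + 0.14*9.5 = 2.77
d = sqrt(2.77) = 1.66 um

1.66


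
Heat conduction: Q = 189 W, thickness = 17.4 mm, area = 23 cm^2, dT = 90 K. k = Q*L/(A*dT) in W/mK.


k = 189*17.4/1000/(23/10000*90) = 15.89 W/mK

15.89


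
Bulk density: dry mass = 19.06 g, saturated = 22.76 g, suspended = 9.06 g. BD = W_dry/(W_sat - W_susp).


BD = 19.06 / (22.76 - 9.06) = 19.06 / 13.7 = 1.391 g/cm^3

1.391


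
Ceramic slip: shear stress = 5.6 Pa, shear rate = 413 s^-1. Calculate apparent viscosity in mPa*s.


eta = tau/gamma * 1000 = 5.6/413 * 1000 = 13.6 mPa*s

13.6


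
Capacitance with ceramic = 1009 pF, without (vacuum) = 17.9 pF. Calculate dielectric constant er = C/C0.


er = 1009 / 17.9 = 56.37

56.37


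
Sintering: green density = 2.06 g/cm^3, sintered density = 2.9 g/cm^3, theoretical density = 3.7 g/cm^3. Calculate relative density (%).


Relative = 2.9 / 3.7 * 100 = 78.4%

78.4


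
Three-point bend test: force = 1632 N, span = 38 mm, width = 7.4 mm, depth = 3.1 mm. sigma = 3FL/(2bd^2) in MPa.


sigma = 3*1632*38/(2*7.4*3.1^2) = 1308.1 MPa

1308.1


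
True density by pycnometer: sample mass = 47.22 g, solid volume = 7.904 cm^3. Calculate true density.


TD = 47.22 / 7.904 = 5.974 g/cm^3

5.974


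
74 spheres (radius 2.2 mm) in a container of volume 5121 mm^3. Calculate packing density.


V_sphere = 4/3*pi*2.2^3 = 44.6022 mm^3
Total V = 74*44.6022 = 3300.5628 mm^3
PD = 3300.5628 / 5121 = 0.645

0.645


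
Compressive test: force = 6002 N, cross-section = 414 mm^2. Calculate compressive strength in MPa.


CS = 6002 / 414 = 14.5 MPa

14.5


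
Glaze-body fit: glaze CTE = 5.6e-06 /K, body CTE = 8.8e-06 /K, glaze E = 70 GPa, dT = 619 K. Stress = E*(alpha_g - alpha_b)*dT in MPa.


Stress = 70*1000*(5.6e-06 - 8.8e-06)*619 = -138.7 MPa

-138.7


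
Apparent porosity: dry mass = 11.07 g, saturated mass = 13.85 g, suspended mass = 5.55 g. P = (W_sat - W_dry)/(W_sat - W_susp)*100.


P = (13.85 - 11.07) / (13.85 - 5.55) * 100 = 2.78 / 8.3 * 100 = 33.5%

33.5


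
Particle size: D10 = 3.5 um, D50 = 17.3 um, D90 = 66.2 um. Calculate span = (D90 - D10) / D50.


Span = (66.2 - 3.5) / 17.3 = 62.7 / 17.3 = 3.624

3.624


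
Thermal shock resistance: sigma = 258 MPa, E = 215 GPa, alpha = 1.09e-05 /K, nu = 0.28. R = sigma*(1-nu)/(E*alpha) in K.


R = 258*(1-0.28)/(215*1000*1.09e-05) = 79 K

79


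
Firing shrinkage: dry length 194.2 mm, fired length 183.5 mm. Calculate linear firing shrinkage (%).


FS = (194.2 - 183.5) / 194.2 * 100 = 5.51%

5.51


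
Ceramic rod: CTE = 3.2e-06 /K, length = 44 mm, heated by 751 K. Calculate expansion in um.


dL = 3.2e-06 * 44 * 751 * 1000 = 105.741 um

105.741


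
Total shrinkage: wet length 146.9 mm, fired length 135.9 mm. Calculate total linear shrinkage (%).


TS = (146.9 - 135.9) / 146.9 * 100 = 7.49%

7.49


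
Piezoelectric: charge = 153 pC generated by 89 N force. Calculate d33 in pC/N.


d33 = 153 / 89 = 1.7 pC/N

1.7


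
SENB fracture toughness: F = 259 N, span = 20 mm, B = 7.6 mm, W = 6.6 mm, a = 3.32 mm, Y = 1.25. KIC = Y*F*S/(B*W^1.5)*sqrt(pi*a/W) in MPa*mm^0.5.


KIC = 1.25*259*20/(7.6*6.6^1.5)*sqrt(pi*3.32/6.6) = 63.17

63.17


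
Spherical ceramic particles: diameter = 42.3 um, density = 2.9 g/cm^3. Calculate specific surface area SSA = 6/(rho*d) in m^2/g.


SSA = 6 / (2.9 * 42.3) = 0.049 m^2/g

0.049


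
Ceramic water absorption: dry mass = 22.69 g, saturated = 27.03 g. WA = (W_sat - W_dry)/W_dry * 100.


WA = (27.03 - 22.69) / 22.69 * 100 = 19.13%

19.13


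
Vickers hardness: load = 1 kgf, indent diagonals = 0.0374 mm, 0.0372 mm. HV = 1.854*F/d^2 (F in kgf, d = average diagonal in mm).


d_avg = (0.0374+0.0372)/2 = 0.0373 mm
HV = 1.854*1/0.0373^2 = 1333

1333


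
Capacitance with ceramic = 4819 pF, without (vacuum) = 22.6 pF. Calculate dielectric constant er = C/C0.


er = 4819 / 22.6 = 213.23

213.23


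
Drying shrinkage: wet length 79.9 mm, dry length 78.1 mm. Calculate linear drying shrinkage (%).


DS = (79.9 - 78.1) / 79.9 * 100 = 2.25%

2.25


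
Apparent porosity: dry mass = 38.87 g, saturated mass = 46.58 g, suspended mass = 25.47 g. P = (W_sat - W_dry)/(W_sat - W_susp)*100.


P = (46.58 - 38.87) / (46.58 - 25.47) * 100 = 7.71 / 21.11 * 100 = 36.5%

36.5


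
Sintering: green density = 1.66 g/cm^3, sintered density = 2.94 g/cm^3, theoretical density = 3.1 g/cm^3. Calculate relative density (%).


Relative = 2.94 / 3.1 * 100 = 94.8%

94.8


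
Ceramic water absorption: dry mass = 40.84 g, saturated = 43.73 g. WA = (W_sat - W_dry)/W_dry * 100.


WA = (43.73 - 40.84) / 40.84 * 100 = 7.08%

7.08


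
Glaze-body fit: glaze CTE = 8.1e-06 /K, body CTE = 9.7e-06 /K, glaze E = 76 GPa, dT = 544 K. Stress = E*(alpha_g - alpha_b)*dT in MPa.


Stress = 76*1000*(8.1e-06 - 9.7e-06)*544 = -66.2 MPa

-66.2


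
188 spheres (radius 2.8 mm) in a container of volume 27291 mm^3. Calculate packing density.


V_sphere = 4/3*pi*2.8^3 = 91.9523 mm^3
Total V = 188*91.9523 = 17287.0324 mm^3
PD = 17287.0324 / 27291 = 0.633

0.633


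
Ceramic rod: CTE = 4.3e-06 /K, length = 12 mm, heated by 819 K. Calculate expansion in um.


dL = 4.3e-06 * 12 * 819 * 1000 = 42.26 um

42.26


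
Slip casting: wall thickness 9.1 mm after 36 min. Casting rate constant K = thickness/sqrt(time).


K = 9.1 / sqrt(36) = 9.1 / 6.0 = 1.517 mm/min^0.5

1.517


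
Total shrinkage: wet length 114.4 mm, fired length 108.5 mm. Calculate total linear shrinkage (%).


TS = (114.4 - 108.5) / 114.4 * 100 = 5.16%

5.16


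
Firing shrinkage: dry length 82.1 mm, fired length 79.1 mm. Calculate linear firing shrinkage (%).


FS = (82.1 - 79.1) / 82.1 * 100 = 3.65%

3.65


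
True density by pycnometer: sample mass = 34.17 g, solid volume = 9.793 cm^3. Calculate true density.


TD = 34.17 / 9.793 = 3.489 g/cm^3

3.489


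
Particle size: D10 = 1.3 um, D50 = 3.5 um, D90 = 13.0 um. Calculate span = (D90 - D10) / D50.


Span = (13.0 - 1.3) / 3.5 = 11.7 / 3.5 = 3.343

3.343


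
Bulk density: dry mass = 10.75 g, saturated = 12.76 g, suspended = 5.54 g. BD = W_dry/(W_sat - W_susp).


BD = 10.75 / (12.76 - 5.54) = 10.75 / 7.22 = 1.489 g/cm^3

1.489


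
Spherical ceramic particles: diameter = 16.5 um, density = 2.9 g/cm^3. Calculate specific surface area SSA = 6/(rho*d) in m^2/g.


SSA = 6 / (2.9 * 16.5) = 0.125 m^2/g

0.125


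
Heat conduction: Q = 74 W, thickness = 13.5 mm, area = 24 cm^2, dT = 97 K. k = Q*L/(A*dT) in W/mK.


k = 74*13.5/1000/(24/10000*97) = 4.29 W/mK

4.29


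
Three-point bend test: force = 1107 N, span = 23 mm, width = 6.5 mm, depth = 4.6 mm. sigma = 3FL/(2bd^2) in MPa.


sigma = 3*1107*23/(2*6.5*4.6^2) = 277.7 MPa

277.7


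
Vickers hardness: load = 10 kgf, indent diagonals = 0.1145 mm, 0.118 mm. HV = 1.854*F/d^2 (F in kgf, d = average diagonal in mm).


d_avg = (0.1145+0.118)/2 = 0.11625 mm
HV = 1.854*10/0.11625^2 = 1372

1372


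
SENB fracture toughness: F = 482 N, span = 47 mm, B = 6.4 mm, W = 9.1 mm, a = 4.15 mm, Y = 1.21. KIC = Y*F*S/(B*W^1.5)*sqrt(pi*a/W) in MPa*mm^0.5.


KIC = 1.21*482*47/(6.4*9.1^1.5)*sqrt(pi*4.15/9.1) = 186.75

186.75


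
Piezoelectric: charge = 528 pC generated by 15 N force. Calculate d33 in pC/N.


d33 = 528 / 15 = 35.2 pC/N

35.2


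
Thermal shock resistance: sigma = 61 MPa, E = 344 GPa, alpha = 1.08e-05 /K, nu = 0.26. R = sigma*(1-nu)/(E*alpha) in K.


R = 61*(1-0.26)/(344*1000*1.08e-05) = 12 K

12


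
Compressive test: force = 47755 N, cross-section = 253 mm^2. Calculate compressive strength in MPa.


CS = 47755 / 253 = 188.8 MPa

188.8


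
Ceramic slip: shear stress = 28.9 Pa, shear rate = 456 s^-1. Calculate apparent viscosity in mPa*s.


eta = tau/gamma * 1000 = 28.9/456 * 1000 = 63.4 mPa*s

63.4


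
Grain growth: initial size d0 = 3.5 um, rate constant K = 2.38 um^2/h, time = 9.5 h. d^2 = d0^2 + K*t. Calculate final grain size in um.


d^2 = 3.5^2 + 2.38*9.5 = 34.86
d = sqrt(34.86) = 5.9 um

5.9


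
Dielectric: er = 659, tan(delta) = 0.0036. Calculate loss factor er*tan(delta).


Loss = 659 * 0.0036 = 2.372

2.372


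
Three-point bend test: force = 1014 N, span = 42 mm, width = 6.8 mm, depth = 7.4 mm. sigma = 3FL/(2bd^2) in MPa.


sigma = 3*1014*42/(2*6.8*7.4^2) = 171.6 MPa

171.6


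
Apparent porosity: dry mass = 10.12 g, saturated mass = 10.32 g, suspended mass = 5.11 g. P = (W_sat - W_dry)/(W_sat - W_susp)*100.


P = (10.32 - 10.12) / (10.32 - 5.11) * 100 = 0.2 / 5.21 * 100 = 3.8%

3.8


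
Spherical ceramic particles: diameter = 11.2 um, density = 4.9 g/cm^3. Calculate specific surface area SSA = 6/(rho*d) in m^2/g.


SSA = 6 / (4.9 * 11.2) = 0.109 m^2/g

0.109


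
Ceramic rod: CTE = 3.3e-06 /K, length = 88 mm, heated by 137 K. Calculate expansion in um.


dL = 3.3e-06 * 88 * 137 * 1000 = 39.785 um

39.785


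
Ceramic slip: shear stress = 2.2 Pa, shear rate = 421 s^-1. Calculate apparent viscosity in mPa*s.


eta = tau/gamma * 1000 = 2.2/421 * 1000 = 5.2 mPa*s

5.2


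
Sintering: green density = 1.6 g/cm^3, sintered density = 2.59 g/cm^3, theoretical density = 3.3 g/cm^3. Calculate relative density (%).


Relative = 2.59 / 3.3 * 100 = 78.5%

78.5


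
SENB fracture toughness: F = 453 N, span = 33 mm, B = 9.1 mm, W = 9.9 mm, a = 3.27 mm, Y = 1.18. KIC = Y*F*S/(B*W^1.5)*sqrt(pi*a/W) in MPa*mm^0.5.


KIC = 1.18*453*33/(9.1*9.9^1.5)*sqrt(pi*3.27/9.9) = 63.39

63.39


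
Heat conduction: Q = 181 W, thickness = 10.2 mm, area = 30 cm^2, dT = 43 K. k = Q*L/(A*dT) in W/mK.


k = 181*10.2/1000/(30/10000*43) = 14.31 W/mK

14.31


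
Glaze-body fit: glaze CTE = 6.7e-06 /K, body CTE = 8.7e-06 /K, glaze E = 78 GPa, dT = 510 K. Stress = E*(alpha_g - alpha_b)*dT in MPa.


Stress = 78*1000*(6.7e-06 - 8.7e-06)*510 = -79.6 MPa

-79.6


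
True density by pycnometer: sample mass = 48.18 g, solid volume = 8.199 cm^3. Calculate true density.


TD = 48.18 / 8.199 = 5.876 g/cm^3

5.876


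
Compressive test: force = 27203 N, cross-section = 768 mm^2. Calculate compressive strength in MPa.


CS = 27203 / 768 = 35.4 MPa

35.4


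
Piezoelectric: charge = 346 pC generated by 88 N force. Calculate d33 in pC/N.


d33 = 346 / 88 = 3.9 pC/N

3.9


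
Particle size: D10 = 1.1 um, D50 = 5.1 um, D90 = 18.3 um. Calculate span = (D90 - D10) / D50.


Span = (18.3 - 1.1) / 5.1 = 17.2 / 5.1 = 3.373

3.373


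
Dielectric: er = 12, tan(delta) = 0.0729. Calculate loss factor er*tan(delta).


Loss = 12 * 0.0729 = 0.875

0.875


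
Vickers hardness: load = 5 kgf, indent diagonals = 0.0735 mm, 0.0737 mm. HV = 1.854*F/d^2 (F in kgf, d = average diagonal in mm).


d_avg = (0.0735+0.0737)/2 = 0.0736 mm
HV = 1.854*5/0.0736^2 = 1711

1711


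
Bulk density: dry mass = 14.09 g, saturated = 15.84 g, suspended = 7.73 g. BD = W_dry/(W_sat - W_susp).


BD = 14.09 / (15.84 - 7.73) = 14.09 / 8.11 = 1.737 g/cm^3

1.737


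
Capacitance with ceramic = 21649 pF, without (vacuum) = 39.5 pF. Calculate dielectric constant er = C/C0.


er = 21649 / 39.5 = 548.08

548.08


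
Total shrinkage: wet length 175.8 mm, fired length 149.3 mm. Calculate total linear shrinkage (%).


TS = (175.8 - 149.3) / 175.8 * 100 = 15.07%

15.07


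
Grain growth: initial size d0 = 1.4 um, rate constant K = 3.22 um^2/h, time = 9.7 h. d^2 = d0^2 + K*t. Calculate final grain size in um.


d^2 = 1.4^2 + 3.22*9.7 = 33.194
d = sqrt(33.194) = 5.76 um

5.76


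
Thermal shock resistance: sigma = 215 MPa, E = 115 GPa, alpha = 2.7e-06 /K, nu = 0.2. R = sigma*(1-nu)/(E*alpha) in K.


R = 215*(1-0.2)/(115*1000*2.7e-06) = 554 K

554


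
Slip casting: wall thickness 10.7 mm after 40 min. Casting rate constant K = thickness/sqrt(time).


K = 10.7 / sqrt(40) = 10.7 / 6.3246 = 1.692 mm/min^0.5

1.692


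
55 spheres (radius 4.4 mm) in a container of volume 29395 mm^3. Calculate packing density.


V_sphere = 4/3*pi*4.4^3 = 356.8179 mm^3
Total V = 55*356.8179 = 19624.9845 mm^3
PD = 19624.9845 / 29395 = 0.668

0.668


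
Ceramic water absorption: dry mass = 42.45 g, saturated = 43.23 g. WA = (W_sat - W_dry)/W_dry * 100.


WA = (43.23 - 42.45) / 42.45 * 100 = 1.84%

1.84


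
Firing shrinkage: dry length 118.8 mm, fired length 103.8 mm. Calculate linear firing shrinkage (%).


FS = (118.8 - 103.8) / 118.8 * 100 = 12.63%

12.63


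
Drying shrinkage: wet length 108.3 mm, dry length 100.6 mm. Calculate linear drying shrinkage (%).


DS = (108.3 - 100.6) / 108.3 * 100 = 7.11%

7.11


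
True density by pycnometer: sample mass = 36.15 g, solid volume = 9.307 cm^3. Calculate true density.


TD = 36.15 / 9.307 = 3.884 g/cm^3

3.884


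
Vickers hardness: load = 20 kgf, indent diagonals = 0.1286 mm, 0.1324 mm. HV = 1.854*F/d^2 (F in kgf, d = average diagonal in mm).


d_avg = (0.1286+0.1324)/2 = 0.1305 mm
HV = 1.854*20/0.1305^2 = 2177

2177


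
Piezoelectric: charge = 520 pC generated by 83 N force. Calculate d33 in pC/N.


d33 = 520 / 83 = 6.3 pC/N

6.3


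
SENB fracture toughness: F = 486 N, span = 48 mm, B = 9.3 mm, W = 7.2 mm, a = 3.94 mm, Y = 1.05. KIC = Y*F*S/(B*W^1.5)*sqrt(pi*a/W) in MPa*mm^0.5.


KIC = 1.05*486*48/(9.3*7.2^1.5)*sqrt(pi*3.94/7.2) = 178.75

178.75


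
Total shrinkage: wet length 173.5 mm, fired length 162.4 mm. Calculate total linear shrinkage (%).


TS = (173.5 - 162.4) / 173.5 * 100 = 6.4%

6.4


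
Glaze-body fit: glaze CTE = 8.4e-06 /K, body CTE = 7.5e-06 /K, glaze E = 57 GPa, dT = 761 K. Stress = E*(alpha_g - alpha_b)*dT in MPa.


Stress = 57*1000*(8.4e-06 - 7.5e-06)*761 = 39.0 MPa

39.0


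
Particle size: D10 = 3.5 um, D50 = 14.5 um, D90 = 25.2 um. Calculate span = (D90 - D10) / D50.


Span = (25.2 - 3.5) / 14.5 = 21.7 / 14.5 = 1.497

1.497


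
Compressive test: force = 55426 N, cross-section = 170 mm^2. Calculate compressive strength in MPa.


CS = 55426 / 170 = 326.0 MPa

326.0


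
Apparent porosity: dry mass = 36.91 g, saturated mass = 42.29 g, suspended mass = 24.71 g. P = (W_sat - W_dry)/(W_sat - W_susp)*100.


P = (42.29 - 36.91) / (42.29 - 24.71) * 100 = 5.38 / 17.58 * 100 = 30.6%

30.6


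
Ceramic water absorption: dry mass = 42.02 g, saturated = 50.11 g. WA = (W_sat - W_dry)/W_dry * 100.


WA = (50.11 - 42.02) / 42.02 * 100 = 19.25%

19.25


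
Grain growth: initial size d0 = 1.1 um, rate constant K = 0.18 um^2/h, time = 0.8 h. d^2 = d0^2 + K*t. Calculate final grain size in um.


d^2 = 1.1^2 + 0.18*0.8 = 1.354
d = sqrt(1.354) = 1.16 um

1.16


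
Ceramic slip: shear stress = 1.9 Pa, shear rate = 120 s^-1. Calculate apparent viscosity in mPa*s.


eta = tau/gamma * 1000 = 1.9/120 * 1000 = 15.8 mPa*s

15.8


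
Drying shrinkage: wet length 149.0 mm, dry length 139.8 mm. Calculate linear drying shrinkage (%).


DS = (149.0 - 139.8) / 149.0 * 100 = 6.17%

6.17


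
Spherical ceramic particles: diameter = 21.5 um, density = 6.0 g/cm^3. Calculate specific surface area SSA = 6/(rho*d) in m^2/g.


SSA = 6 / (6.0 * 21.5) = 0.047 m^2/g

0.047


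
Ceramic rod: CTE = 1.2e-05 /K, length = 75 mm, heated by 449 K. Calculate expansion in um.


dL = 1.2e-05 * 75 * 449 * 1000 = 404.1 um

404.1


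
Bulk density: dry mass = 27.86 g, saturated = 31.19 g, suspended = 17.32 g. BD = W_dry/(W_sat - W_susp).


BD = 27.86 / (31.19 - 17.32) = 27.86 / 13.87 = 2.009 g/cm^3

2.009


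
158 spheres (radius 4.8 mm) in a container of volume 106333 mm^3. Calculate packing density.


V_sphere = 4/3*pi*4.8^3 = 463.2467 mm^3
Total V = 158*463.2467 = 73192.9786 mm^3
PD = 73192.9786 / 106333 = 0.688

0.688


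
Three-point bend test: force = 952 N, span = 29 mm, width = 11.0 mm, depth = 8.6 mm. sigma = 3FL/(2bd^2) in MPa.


sigma = 3*952*29/(2*11.0*8.6^2) = 50.9 MPa

50.9


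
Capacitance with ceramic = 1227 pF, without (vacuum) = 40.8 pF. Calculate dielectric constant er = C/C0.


er = 1227 / 40.8 = 30.07

30.07


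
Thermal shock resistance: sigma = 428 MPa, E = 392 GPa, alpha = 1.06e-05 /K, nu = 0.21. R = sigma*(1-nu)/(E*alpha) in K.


R = 428*(1-0.21)/(392*1000*1.06e-05) = 81 K

81


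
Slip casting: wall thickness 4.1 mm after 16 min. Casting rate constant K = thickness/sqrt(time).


K = 4.1 / sqrt(16) = 4.1 / 4.0 = 1.025 mm/min^0.5

1.025


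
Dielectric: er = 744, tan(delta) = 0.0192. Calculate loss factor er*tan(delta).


Loss = 744 * 0.0192 = 14.285

14.285


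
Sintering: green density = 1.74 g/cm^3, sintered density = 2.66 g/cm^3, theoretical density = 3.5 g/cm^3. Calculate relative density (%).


Relative = 2.66 / 3.5 * 100 = 76.0%

76.0


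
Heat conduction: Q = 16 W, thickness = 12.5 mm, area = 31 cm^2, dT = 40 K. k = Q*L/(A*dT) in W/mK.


k = 16*12.5/1000/(31/10000*40) = 1.61 W/mK

1.61


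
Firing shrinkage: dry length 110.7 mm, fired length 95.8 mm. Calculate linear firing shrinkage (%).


FS = (110.7 - 95.8) / 110.7 * 100 = 13.46%

13.46


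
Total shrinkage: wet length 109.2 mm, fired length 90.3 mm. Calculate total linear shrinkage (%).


TS = (109.2 - 90.3) / 109.2 * 100 = 17.31%

17.31


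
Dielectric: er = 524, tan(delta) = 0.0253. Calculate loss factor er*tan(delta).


Loss = 524 * 0.0253 = 13.257

13.257


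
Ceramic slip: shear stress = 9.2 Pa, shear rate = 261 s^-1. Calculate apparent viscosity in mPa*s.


eta = tau/gamma * 1000 = 9.2/261 * 1000 = 35.2 mPa*s

35.2


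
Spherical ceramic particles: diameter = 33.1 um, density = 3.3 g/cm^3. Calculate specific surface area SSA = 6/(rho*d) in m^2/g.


SSA = 6 / (3.3 * 33.1) = 0.055 m^2/g

0.055


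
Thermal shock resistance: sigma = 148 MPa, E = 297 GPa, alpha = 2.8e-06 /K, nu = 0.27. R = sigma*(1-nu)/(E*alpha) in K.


R = 148*(1-0.27)/(297*1000*2.8e-06) = 130 K

130


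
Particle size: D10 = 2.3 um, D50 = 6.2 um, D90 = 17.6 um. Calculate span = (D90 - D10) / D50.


Span = (17.6 - 2.3) / 6.2 = 15.3 / 6.2 = 2.468

2.468


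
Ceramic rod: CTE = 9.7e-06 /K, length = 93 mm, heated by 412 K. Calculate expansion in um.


dL = 9.7e-06 * 93 * 412 * 1000 = 371.665 um

371.665


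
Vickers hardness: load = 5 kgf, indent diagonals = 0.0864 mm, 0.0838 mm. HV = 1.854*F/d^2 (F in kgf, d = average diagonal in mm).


d_avg = (0.0864+0.0838)/2 = 0.0851 mm
HV = 1.854*5/0.0851^2 = 1280

1280


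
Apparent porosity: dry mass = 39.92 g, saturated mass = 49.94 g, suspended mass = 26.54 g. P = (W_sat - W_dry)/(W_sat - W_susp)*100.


P = (49.94 - 39.92) / (49.94 - 26.54) * 100 = 10.02 / 23.4 * 100 = 42.8%

42.8


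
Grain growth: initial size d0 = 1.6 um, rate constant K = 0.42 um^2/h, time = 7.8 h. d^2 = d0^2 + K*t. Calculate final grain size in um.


d^2 = 1.6^2 + 0.42*7.8 = 5.836
d = sqrt(5.836) = 2.42 um

2.42


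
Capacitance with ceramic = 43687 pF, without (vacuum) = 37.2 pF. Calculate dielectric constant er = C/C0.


er = 43687 / 37.2 = 1174.38

1174.38


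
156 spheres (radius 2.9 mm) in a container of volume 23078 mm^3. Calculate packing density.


V_sphere = 4/3*pi*2.9^3 = 102.1604 mm^3
Total V = 156*102.1604 = 15937.0224 mm^3
PD = 15937.0224 / 23078 = 0.691

0.691


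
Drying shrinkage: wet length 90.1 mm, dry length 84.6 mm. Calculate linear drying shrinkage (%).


DS = (90.1 - 84.6) / 90.1 * 100 = 6.1%

6.1


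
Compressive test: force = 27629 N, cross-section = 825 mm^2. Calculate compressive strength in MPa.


CS = 27629 / 825 = 33.5 MPa

33.5


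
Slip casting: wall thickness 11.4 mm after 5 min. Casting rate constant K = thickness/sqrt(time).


K = 11.4 / sqrt(5) = 11.4 / 2.2361 = 5.098 mm/min^0.5

5.098


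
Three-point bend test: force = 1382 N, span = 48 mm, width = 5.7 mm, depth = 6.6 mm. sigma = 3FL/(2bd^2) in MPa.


sigma = 3*1382*48/(2*5.7*6.6^2) = 400.8 MPa

400.8


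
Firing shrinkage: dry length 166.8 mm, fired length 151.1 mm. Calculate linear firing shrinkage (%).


FS = (166.8 - 151.1) / 166.8 * 100 = 9.41%

9.41


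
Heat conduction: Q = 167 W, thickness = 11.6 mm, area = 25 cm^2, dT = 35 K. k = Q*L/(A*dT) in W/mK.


k = 167*11.6/1000/(25/10000*35) = 22.14 W/mK

22.14


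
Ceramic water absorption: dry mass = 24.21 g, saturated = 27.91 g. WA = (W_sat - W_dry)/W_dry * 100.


WA = (27.91 - 24.21) / 24.21 * 100 = 15.28%

15.28


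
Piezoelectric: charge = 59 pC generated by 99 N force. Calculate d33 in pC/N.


d33 = 59 / 99 = 0.6 pC/N

0.6


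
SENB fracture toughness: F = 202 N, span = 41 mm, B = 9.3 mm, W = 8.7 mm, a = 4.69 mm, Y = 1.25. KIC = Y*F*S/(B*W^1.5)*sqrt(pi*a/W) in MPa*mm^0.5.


KIC = 1.25*202*41/(9.3*8.7^1.5)*sqrt(pi*4.69/8.7) = 56.45

56.45


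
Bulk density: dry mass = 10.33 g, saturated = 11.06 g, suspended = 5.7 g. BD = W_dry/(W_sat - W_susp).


BD = 10.33 / (11.06 - 5.7) = 10.33 / 5.36 = 1.927 g/cm^3

1.927


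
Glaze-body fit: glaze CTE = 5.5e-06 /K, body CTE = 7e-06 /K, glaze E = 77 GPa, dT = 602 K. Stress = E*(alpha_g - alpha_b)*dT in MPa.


Stress = 77*1000*(5.5e-06 - 7e-06)*602 = -69.5 MPa

-69.5


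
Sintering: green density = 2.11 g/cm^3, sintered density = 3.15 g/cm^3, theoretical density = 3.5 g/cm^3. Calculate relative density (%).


Relative = 3.15 / 3.5 * 100 = 90.0%

90.0


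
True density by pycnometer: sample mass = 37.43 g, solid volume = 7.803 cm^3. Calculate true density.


TD = 37.43 / 7.803 = 4.797 g/cm^3

4.797


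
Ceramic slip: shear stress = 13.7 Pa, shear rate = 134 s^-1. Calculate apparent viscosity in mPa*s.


eta = tau/gamma * 1000 = 13.7/134 * 1000 = 102.2 mPa*s

102.2


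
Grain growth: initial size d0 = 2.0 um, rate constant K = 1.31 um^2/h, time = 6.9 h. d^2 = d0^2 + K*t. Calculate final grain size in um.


d^2 = 2.0^2 + 1.31*6.9 = 13.039
d = sqrt(13.039) = 3.61 um

3.61


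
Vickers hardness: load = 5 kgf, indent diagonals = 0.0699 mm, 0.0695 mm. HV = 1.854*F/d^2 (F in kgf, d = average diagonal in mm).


d_avg = (0.0699+0.0695)/2 = 0.0697 mm
HV = 1.854*5/0.0697^2 = 1908

1908


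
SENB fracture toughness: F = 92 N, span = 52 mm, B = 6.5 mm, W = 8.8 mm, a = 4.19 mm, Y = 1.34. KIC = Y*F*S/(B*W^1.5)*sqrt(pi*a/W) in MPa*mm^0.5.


KIC = 1.34*92*52/(6.5*8.8^1.5)*sqrt(pi*4.19/8.8) = 46.21

46.21


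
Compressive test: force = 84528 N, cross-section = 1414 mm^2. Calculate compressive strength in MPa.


CS = 84528 / 1414 = 59.8 MPa

59.8


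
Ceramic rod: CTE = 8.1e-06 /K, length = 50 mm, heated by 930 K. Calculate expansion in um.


dL = 8.1e-06 * 50 * 930 * 1000 = 376.65 um

376.65


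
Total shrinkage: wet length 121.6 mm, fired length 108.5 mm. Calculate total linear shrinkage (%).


TS = (121.6 - 108.5) / 121.6 * 100 = 10.77%

10.77


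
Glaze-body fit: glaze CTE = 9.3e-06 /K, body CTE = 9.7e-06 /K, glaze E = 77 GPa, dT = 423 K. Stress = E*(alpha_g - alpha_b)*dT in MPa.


Stress = 77*1000*(9.3e-06 - 9.7e-06)*423 = -13.0 MPa

-13.0


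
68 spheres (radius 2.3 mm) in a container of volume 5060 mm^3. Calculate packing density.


V_sphere = 4/3*pi*2.3^3 = 50.965 mm^3
Total V = 68*50.965 = 3465.62 mm^3
PD = 3465.62 / 5060 = 0.685

0.685


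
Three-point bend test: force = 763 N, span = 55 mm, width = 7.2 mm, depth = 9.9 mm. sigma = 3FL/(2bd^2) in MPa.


sigma = 3*763*55/(2*7.2*9.9^2) = 89.2 MPa

89.2


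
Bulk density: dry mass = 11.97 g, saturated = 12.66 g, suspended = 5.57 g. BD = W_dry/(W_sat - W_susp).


BD = 11.97 / (12.66 - 5.57) = 11.97 / 7.09 = 1.688 g/cm^3

1.688


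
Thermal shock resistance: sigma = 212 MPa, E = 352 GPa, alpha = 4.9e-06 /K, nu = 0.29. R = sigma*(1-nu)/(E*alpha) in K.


R = 212*(1-0.29)/(352*1000*4.9e-06) = 87 K

87


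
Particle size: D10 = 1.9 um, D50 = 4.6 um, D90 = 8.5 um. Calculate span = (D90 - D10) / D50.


Span = (8.5 - 1.9) / 4.6 = 6.6 / 4.6 = 1.435

1.435


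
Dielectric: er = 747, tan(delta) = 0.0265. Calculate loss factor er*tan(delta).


Loss = 747 * 0.0265 = 19.796

19.796


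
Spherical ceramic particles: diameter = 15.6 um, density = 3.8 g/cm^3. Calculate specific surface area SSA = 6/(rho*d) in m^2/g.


SSA = 6 / (3.8 * 15.6) = 0.101 m^2/g

0.101


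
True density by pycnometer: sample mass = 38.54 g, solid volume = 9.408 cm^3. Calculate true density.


TD = 38.54 / 9.408 = 4.097 g/cm^3

4.097


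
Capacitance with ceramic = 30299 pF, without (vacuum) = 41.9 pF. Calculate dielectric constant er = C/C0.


er = 30299 / 41.9 = 723.13

723.13


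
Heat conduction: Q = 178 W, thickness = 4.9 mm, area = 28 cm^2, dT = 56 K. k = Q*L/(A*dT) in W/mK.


k = 178*4.9/1000/(28/10000*56) = 5.56 W/mK

5.56


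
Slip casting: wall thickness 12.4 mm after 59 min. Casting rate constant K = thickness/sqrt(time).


K = 12.4 / sqrt(59) = 12.4 / 7.6811 = 1.614 mm/min^0.5

1.614


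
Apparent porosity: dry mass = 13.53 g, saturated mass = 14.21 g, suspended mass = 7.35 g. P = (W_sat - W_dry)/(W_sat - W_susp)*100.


P = (14.21 - 13.53) / (14.21 - 7.35) * 100 = 0.68 / 6.86 * 100 = 9.9%

9.9


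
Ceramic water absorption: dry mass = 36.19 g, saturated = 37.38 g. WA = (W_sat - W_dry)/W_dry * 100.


WA = (37.38 - 36.19) / 36.19 * 100 = 3.29%

3.29


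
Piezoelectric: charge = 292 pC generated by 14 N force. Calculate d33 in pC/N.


d33 = 292 / 14 = 20.9 pC/N

20.9


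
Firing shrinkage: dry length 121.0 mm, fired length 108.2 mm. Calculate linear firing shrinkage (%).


FS = (121.0 - 108.2) / 121.0 * 100 = 10.58%

10.58


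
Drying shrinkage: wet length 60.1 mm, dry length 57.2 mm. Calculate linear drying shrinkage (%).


DS = (60.1 - 57.2) / 60.1 * 100 = 4.83%

4.83


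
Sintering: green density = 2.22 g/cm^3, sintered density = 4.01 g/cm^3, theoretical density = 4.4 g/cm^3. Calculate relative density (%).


Relative = 4.01 / 4.4 * 100 = 91.1%

91.1
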